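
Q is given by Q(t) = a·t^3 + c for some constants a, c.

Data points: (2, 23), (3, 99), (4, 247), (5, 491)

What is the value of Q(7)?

From Q(2) = 23 and Q(3) = 99: 8a + c = 23 and 27a + c = 99.
Subtracting: 19a = 76, so a = 4; then c = 23 − 4·8 = -9.
So Q(t) = 4t³ − 9, and Q(7) = 1363.

1363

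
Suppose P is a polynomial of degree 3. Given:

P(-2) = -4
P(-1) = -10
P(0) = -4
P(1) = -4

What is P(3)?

-94

Write P(k) = ak³ + bk² + ck + d; the 4 given values yield a linear system in the 4 coefficients.
Solving, P(k) = -3k³ - 3k² + 6k - 4.
Then P(3) = -94.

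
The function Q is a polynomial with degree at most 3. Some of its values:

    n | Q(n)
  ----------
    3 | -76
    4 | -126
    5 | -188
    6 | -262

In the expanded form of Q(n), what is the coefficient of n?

-8

First differences: -50, -62, -74. Second differences: -12, -12.
Level-2 differences are constant, so Q has degree 2.
Fitting a degree-2 polynomial gives Q(n) = -6n² - 8n + 2.
The coefficient of n is -8.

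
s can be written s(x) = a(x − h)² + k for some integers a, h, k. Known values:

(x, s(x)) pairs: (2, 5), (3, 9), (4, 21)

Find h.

First differences 4, 12; second difference 8 = 2a, so a = 4.
Expanding, the x-coefficient is −2ah = -8h; matching it to the data gives h = 2, and then k = 5.
So s(x) = 4(x − 2)² + 5.
Hence h = 2.

2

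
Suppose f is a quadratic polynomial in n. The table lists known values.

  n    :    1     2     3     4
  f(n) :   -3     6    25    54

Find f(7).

201

First differences: 9, 19, 29. Second differences: 10, 10.
Level-2 differences are constant, so f has degree 2.
Fitting a degree-2 polynomial gives f(n) = 5n² - 6n - 2.
Then f(7) = 201.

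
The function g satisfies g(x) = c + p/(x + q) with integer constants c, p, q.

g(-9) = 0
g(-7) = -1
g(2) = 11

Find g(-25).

2

(g(x) − c)(x + q) = p for each data point; the three points give a linear system in c and q, then p follows.
Solving: c = 3, q = 1, p = 24, so g(x) = 3 + 24/(x + 1).
Then g(-25) = 3 + 24/(-24) = 2.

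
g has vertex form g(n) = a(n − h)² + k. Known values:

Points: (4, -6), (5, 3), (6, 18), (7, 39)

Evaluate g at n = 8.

66

First differences 9, 15, 21; second difference 6 = 2a, so a = 3.
Expanding, the n-coefficient is −2ah = -6h; matching it to the data gives h = 3, and then k = -9.
So g(n) = 3(n − 3)² − 9.
g(8) = 3·5² − 9 = 66.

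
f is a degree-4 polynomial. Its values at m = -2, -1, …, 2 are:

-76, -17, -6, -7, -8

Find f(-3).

Write f(m) = am^4 + bm³ + cm² + dm + e; the 5 given values yield a linear system in the 5 coefficients.
Solving, f(m) = -m^4 + 4m³ - 5m² + m - 6.
Then f(-3) = -243.

-243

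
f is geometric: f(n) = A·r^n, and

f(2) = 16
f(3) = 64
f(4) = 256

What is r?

Consecutive ratio: 64/16 = 4, and 256/64 = 4, so r = 4.
Then A·4^2 = 16 gives A = 1, and f(n) = 1·4^n.

4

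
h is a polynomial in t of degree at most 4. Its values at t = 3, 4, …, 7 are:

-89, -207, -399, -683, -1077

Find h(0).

1

First differences: -118, -192, -284, -394. Second differences: -74, -92, -110. Third differences: -18, -18.
Level-3 differences are constant, so h has degree 3.
Fitting a degree-3 polynomial gives h(t) = -3t³ - t² + 1.
Then h(0) = 1.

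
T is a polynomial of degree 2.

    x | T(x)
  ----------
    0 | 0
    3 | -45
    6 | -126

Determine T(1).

-11

Write T(x) = ax² + bx + c; the 3 given values yield a linear system in the 3 coefficients.
Solving, T(x) = -2x² - 9x.
Then T(1) = -11.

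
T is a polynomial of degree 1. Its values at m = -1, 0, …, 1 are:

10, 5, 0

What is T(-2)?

First differences: -5, -5.
Level-1 differences are constant, so T has degree 1.
Fitting a degree-1 polynomial gives T(m) = -5m + 5.
Then T(-2) = 15.

15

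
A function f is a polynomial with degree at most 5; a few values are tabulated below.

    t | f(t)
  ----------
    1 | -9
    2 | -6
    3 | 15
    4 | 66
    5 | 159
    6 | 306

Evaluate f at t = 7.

519

Write f(t) = at^5 + bt^4 + ct³ + dt² + et + p; the 6 given values yield a linear system in the 6 coefficients.
Solving, the top 2 coefficients vanish, and f(t) = 2t³ - 3t² - 2t - 6.
Then f(7) = 519.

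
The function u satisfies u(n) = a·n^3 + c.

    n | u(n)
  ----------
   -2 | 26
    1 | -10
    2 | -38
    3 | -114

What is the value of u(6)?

From u(-2) = 26 and u(1) = -10: -8a + c = 26 and 1a + c = -10.
Subtracting: 9a = -36, so a = -4; then c = 26 − (-4)·(-8) = -6.
So u(n) = -4n³ − 6, and u(6) = -870.

-870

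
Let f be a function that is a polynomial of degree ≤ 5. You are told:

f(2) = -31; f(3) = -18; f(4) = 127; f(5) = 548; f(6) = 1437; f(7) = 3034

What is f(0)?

3

First differences: 13, 145, 421, 889, 1597. Second differences: 132, 276, 468, 708. Third differences: 144, 192, 240. Fourth differences: 48, 48.
Level-4 differences are constant, so f has degree 4.
Fitting a degree-4 polynomial gives f(n) = 2n^4 - 4n³ - 8n² - n + 3.
The constant term is f(0) = 3.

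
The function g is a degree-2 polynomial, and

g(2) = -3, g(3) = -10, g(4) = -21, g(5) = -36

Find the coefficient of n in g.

3

First differences: -7, -11, -15. Second differences: -4, -4.
Level-2 differences are constant, so g has degree 2.
Fitting a degree-2 polynomial gives g(n) = -2n² + 3n - 1.
The coefficient of n is 3.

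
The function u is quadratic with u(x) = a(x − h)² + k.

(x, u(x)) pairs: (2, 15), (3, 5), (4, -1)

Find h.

5

First differences -10, -6; second difference 4 = 2a, so a = 2.
Expanding, the x-coefficient is −2ah = -4h; matching it to the data gives h = 5, and then k = -3.
So u(x) = 2(x − 5)² − 3.
Hence h = 5.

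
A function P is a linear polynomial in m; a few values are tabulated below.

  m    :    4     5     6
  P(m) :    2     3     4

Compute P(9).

Write P(m) = am + b; the 3 given values yield a linear system in the 2 coefficients.
Solving, P(m) = m - 2.
Then P(9) = 7.

7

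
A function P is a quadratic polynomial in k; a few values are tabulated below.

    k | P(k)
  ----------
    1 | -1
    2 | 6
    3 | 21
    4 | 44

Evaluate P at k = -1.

9

Write P(k) = ak² + bk + c; the 4 given values yield a linear system in the 3 coefficients.
Solving, P(k) = 4k² - 5k.
Then P(-1) = 9.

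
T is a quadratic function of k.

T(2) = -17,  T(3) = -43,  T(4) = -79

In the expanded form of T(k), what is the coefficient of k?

-1

Write T(k) = ak² + bk + c; the 3 given values yield a linear system in the 3 coefficients.
Solving, T(k) = -5k² - k + 5.
The coefficient of k is -1.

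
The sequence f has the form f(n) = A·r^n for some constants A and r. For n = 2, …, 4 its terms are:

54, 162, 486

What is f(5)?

Consecutive ratio: 162/54 = 3, and 486/162 = 3, so r = 3.
Then A·3^2 = 54 gives A = 6, and f(n) = 6·3^n.
f(5) = 6·3^5 = 1458.

1458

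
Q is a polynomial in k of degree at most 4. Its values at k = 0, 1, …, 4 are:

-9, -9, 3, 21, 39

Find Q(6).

51

First differences: 0, 12, 18, 18. Second differences: 12, 6, 0. Third differences: -6, -6.
Level-3 differences are constant, so Q has degree 3.
Fitting a degree-3 polynomial gives Q(k) = -k³ + 9k² - 8k - 9.
Then Q(6) = 51.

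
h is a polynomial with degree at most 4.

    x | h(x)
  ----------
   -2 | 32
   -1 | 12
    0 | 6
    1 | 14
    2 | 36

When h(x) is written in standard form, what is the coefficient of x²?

7

Write h(x) = ax^4 + bx³ + cx² + dx + e; the 5 given values yield a linear system in the 5 coefficients.
Solving, the top 2 coefficients vanish, and h(x) = 7x² + x + 6.
The coefficient of x² is 7.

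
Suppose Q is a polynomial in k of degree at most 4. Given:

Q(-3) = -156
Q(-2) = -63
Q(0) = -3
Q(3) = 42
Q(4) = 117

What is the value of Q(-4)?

-315

Write Q(k) = ak^4 + bk³ + ck² + dk + e; the 5 given values yield a linear system in the 5 coefficients.
Solving, the leading coefficient vanishes, and Q(k) = 3k³ - 6k² + 6k - 3.
Then Q(-4) = -315.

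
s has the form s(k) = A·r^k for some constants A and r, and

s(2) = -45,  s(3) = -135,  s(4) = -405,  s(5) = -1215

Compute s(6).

Consecutive ratio: -135/(-45) = 3, and -405/(-135) = 3, so r = 3.
Then A·3^2 = -45 gives A = -5, and s(k) = -5·3^k.
s(6) = -5·3^6 = -3645.

-3645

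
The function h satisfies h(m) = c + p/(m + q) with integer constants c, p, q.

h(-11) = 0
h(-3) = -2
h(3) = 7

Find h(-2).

(h(m) − c)(m + q) = p for each data point; the three points give a linear system in c and q, then p follows.
Solving: c = 1, q = -1, p = 12, so h(m) = 1 + 12/(m − 1).
Then h(-2) = 1 + 12/(-3) = -3.

-3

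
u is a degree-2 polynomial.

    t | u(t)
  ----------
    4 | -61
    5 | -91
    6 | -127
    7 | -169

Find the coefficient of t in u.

Write u(t) = at² + bt + c; the 4 given values yield a linear system in the 3 coefficients.
Solving, u(t) = -3t² - 3t - 1.
The coefficient of t is -3.

-3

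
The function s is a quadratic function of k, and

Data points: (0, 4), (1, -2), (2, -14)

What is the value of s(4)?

Write s(k) = ak² + bk + c; the 3 given values yield a linear system in the 3 coefficients.
Solving, s(k) = -3k² - 3k + 4.
Then s(4) = -56.

-56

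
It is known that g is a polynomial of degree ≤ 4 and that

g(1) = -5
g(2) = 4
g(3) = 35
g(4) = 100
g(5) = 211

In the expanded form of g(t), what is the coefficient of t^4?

First differences: 9, 31, 65, 111. Second differences: 22, 34, 46. Third differences: 12, 12.
Level-3 differences are constant, so g has degree 3.
Fitting a degree-3 polynomial gives g(t) = 2t³ - t² - 2t - 4.
The coefficient of t^4 is 0.

0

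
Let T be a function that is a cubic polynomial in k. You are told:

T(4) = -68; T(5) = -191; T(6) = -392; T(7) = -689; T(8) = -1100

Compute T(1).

13

Write T(k) = ak³ + bk² + ck + d; the 5 given values yield a linear system in the 4 coefficients.
Solving, T(k) = -3k³ + 6k² + 6k + 4.
Then T(1) = 13.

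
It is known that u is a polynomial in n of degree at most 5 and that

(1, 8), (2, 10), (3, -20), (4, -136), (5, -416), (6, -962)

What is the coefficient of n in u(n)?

1

First differences: 2, -30, -116, -280, -546. Second differences: -32, -86, -164, -266. Third differences: -54, -78, -102. Fourth differences: -24, -24.
Level-4 differences are constant, so u has degree 4.
Fitting a degree-4 polynomial gives u(n) = -n^4 + n³ + 3n² + n + 4.
The coefficient of n is 1.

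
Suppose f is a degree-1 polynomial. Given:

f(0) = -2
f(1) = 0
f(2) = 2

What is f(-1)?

-4

First differences: 2, 2.
Level-1 differences are constant, so f has degree 1.
Fitting a degree-1 polynomial gives f(x) = 2x - 2.
Then f(-1) = -4.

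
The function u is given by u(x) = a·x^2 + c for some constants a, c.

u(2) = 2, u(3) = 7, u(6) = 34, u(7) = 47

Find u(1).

-1

From u(2) = 2 and u(3) = 7: 4a + c = 2 and 9a + c = 7.
Subtracting: 5a = 5, so a = 1; then c = 2 − 1·4 = -2.
So u(x) = 1x² − 2, and u(1) = -1.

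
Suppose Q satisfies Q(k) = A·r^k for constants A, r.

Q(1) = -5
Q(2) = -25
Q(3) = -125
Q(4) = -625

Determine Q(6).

-15625

Consecutive ratio: -25/(-5) = 5, and -125/(-25) = 5, so r = 5.
Then A·5^1 = -5 gives A = -1, and Q(k) = -1·5^k.
Q(6) = -1·5^6 = -15625.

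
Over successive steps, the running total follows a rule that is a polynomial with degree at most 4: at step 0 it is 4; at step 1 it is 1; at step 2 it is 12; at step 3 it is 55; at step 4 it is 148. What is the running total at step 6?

556

Write the value at k as P(k).
Write P(k) = ak^4 + bk³ + ck² + dk + e; the 5 given values yield a linear system in the 5 coefficients.
Solving, the leading coefficient vanishes, and P(k) = 3k³ - 2k² - 4k + 4.
Then P(6) = 556.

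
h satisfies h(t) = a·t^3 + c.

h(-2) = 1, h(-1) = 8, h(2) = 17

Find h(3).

36

From h(-2) = 1 and h(-1) = 8: -8a + c = 1 and -1a + c = 8.
Subtracting: 7a = 7, so a = 1; then c = 1 − 1·(-8) = 9.
So h(t) = 1t³ + 9, and h(3) = 36.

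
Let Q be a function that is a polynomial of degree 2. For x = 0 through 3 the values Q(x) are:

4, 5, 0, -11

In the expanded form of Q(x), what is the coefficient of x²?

First differences: 1, -5, -11. Second differences: -6, -6.
Level-2 differences are constant, so Q has degree 2.
Fitting a degree-2 polynomial gives Q(x) = -3x² + 4x + 4.
The coefficient of x² is -3.

-3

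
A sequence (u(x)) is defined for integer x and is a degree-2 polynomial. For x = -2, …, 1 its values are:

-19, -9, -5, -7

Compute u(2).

-15

Write u(x) = ax² + bx + c; the 4 given values yield a linear system in the 3 coefficients.
Solving, u(x) = -3x² + x - 5.
Then u(2) = -15.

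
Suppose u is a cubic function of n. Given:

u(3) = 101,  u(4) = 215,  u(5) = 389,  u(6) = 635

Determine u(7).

965

Write u(n) = an³ + bn² + cn + d; the 4 given values yield a linear system in the 4 coefficients.
Solving, u(n) = 2n³ + 6n² - 2n - 1.
Then u(7) = 965.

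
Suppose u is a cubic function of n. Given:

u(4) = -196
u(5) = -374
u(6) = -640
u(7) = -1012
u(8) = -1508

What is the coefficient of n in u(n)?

-4

Write u(n) = an³ + bn² + cn + d; the 5 given values yield a linear system in the 4 coefficients.
Solving, u(n) = -3n³ + n² - 4n - 4.
The coefficient of n is -4.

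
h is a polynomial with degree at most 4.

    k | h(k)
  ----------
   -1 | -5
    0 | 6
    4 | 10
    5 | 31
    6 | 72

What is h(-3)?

-81

Write h(k) = ak^4 + bk³ + ck² + dk + e; the 5 given values yield a linear system in the 5 coefficients.
Solving, the leading coefficient vanishes, and h(k) = k³ - 5k² + 5k + 6.
Then h(-3) = -81.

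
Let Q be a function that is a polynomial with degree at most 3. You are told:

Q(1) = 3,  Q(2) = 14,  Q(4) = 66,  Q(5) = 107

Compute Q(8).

Write Q(n) = an³ + bn² + cn + d; the 4 given values yield a linear system in the 4 coefficients.
Solving, the leading coefficient vanishes, and Q(n) = 5n² - 4n + 2.
Then Q(8) = 290.

290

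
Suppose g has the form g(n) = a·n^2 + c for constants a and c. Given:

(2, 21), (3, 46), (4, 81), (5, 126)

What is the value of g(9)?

406

From g(2) = 21 and g(3) = 46: 4a + c = 21 and 9a + c = 46.
Subtracting: 5a = 25, so a = 5; then c = 21 − 5·4 = 1.
So g(n) = 5n² + 1, and g(9) = 406.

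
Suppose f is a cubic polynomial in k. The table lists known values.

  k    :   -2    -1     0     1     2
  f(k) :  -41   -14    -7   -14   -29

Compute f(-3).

Write f(k) = ak³ + bk² + ck + d; the 5 given values yield a linear system in the 4 coefficients.
Solving, f(k) = k³ - 7k² - k - 7.
Then f(-3) = -94.

-94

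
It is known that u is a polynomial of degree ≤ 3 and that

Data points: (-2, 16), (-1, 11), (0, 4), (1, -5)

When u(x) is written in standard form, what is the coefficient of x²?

-1

Write u(x) = ax³ + bx² + cx + d; the 4 given values yield a linear system in the 4 coefficients.
Solving, the leading coefficient vanishes, and u(x) = -x² - 8x + 4.
The coefficient of x² is -1.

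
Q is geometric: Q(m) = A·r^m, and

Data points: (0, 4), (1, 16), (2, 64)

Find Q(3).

Consecutive ratio: 16/4 = 4, and 64/16 = 4, so r = 4.
Then A·4^0 = 4 gives A = 4, and Q(m) = 4·4^m.
Q(3) = 4·4^3 = 256.

256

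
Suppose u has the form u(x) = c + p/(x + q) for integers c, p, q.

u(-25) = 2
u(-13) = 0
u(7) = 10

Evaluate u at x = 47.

5

(u(x) − c)(x + q) = p for each data point; the three points give a linear system in c and q, then p follows.
Solving: c = 4, q = 1, p = 48, so u(x) = 4 + 48/(x + 1).
Then u(47) = 4 + 48/48 = 5.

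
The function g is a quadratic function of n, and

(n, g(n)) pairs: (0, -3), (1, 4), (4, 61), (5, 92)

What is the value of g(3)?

36

Write g(n) = an² + bn + c; the 4 given values yield a linear system in the 3 coefficients.
Solving, g(n) = 3n² + 4n - 3.
Then g(3) = 36.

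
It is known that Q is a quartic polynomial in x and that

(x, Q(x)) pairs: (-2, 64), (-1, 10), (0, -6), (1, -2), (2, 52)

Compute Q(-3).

Write Q(x) = ax^4 + bx³ + cx² + dx + e; the 5 given values yield a linear system in the 5 coefficients.
Solving, Q(x) = 2x^4 + x³ + 8x² - 7x - 6.
Then Q(-3) = 222.

222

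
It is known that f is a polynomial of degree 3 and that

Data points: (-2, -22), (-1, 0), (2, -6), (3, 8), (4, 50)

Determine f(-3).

-76

Write f(k) = ak³ + bk² + ck + d; the 5 given values yield a linear system in the 4 coefficients.
Solving, f(k) = 2k³ - 4k² - 4k + 2.
Then f(-3) = -76.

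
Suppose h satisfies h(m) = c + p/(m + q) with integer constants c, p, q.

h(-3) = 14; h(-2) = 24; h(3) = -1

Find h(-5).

9

(h(m) − c)(m + q) = p for each data point; the three points give a linear system in c and q, then p follows.
Solving: c = 4, q = 1, p = -20, so h(m) = 4 − 20/(m + 1).
Then h(-5) = 4 − 20/(-4) = 9.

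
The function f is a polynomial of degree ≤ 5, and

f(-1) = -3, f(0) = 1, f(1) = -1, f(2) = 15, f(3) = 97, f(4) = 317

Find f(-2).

Write f(m) = am^5 + bm^4 + cm³ + dm² + em + p; the 6 given values yield a linear system in the 6 coefficients.
Solving, the leading coefficient vanishes, and f(m) = m^4 + 2m³ - 4m² - m + 1.
Then f(-2) = -13.

-13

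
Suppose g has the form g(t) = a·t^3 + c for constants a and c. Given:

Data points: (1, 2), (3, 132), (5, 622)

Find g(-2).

From g(1) = 2 and g(3) = 132: 1a + c = 2 and 27a + c = 132.
Subtracting: 26a = 130, so a = 5; then c = 2 − 5·1 = -3.
So g(t) = 5t³ − 3, and g(-2) = -43.

-43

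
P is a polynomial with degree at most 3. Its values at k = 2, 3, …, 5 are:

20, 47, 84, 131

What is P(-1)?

Write P(k) = ak³ + bk² + ck + d; the 4 given values yield a linear system in the 4 coefficients.
Solving, the leading coefficient vanishes, and P(k) = 5k² + 2k - 4.
Then P(-1) = -1.

-1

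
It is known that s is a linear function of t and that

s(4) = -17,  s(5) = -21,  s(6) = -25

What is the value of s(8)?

First differences: -4, -4.
Level-1 differences are constant, so s has degree 1.
Fitting a degree-1 polynomial gives s(t) = -4t - 1.
Then s(8) = -33.

-33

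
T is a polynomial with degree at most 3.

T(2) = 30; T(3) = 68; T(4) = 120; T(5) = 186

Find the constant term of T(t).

-4

First differences: 38, 52, 66. Second differences: 14, 14.
Level-2 differences are constant, so T has degree 2.
Fitting a degree-2 polynomial gives T(t) = 7t² + 3t - 4.
The constant term is T(0) = -4.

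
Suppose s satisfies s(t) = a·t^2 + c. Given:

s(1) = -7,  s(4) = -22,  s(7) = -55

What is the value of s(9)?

From s(1) = -7 and s(4) = -22: 1a + c = -7 and 16a + c = -22.
Subtracting: 15a = -15, so a = -1; then c = -7 − (-1)·1 = -6.
So s(t) = -1t² − 6, and s(9) = -87.

-87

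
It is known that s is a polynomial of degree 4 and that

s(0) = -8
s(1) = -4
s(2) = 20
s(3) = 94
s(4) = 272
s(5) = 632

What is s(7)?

Write s(x) = ax^4 + bx³ + cx² + dx + e; the 6 given values yield a linear system in the 5 coefficients.
Solving, s(x) = x^4 - x³ + 6x² - 2x - 8.
Then s(7) = 2330.

2330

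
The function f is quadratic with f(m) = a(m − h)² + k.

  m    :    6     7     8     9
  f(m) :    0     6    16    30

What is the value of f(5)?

-2

First differences 6, 10, 14; second difference 4 = 2a, so a = 2.
Expanding, the m-coefficient is −2ah = -4h; matching it to the data gives h = 5, and then k = -2.
So f(m) = 2(m − 5)² − 2.
f(5) = 2·0² − 2 = -2.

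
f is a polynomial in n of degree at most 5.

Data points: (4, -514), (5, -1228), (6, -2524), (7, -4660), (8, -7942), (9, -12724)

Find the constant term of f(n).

First differences: -714, -1296, -2136, -3282, -4782. Second differences: -582, -840, -1146, -1500. Third differences: -258, -306, -354. Fourth differences: -48, -48.
Level-4 differences are constant, so f has degree 4.
Fitting a degree-4 polynomial gives f(n) = -2n^4 + n³ - 4n² - n + 2.
The constant term is f(0) = 2.

2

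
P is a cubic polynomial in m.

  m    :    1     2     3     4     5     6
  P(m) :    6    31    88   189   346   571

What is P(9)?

First differences: 25, 57, 101, 157, 225. Second differences: 32, 44, 56, 68. Third differences: 12, 12, 12.
Level-3 differences are constant, so P has degree 3.
Fitting a degree-3 polynomial gives P(m) = 2m³ + 4m² - m + 1.
Then P(9) = 1774.

1774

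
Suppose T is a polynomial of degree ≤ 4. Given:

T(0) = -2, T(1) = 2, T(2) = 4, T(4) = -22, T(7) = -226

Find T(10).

-772

Write T(n) = an^4 + bn³ + cn² + dn + e; the 5 given values yield a linear system in the 5 coefficients.
Solving, the leading coefficient vanishes, and T(n) = -n³ + 2n² + 3n - 2.
Then T(10) = -772.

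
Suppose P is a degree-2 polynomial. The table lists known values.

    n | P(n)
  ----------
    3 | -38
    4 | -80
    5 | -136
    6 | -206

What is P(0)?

First differences: -42, -56, -70. Second differences: -14, -14.
Level-2 differences are constant, so P has degree 2.
Fitting a degree-2 polynomial gives P(n) = -7n² + 7n + 4.
The constant term is P(0) = 4.

4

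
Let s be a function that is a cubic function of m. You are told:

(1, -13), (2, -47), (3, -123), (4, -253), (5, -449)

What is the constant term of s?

-9

Write s(m) = am³ + bm² + cm + d; the 5 given values yield a linear system in the 4 coefficients.
Solving, s(m) = -2m³ - 9m² + 7m - 9.
The constant term is s(0) = -9.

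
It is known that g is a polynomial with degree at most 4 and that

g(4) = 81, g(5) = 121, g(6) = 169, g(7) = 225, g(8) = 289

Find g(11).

First differences: 40, 48, 56, 64. Second differences: 8, 8, 8.
Level-2 differences are constant, so g has degree 2.
Fitting a degree-2 polynomial gives g(t) = 4t² + 4t + 1.
Then g(11) = 529.

529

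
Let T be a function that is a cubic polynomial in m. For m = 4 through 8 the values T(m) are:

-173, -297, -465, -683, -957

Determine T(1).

First differences: -124, -168, -218, -274. Second differences: -44, -50, -56. Third differences: -6, -6.
Level-3 differences are constant, so T has degree 3.
Fitting a degree-3 polynomial gives T(m) = -m³ - 7m² + 3.
Then T(1) = -5.

-5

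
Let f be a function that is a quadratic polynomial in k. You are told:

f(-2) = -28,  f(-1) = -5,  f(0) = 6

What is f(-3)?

Write f(k) = ak² + bk + c; the 3 given values yield a linear system in the 3 coefficients.
Solving, f(k) = -6k² + 5k + 6.
Then f(-3) = -63.

-63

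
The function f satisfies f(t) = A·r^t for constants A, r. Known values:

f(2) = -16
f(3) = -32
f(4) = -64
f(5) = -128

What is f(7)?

-512

Consecutive ratio: -32/(-16) = 2, and -64/(-32) = 2, so r = 2.
Then A·2^2 = -16 gives A = -4, and f(t) = -4·2^t.
f(7) = -4·2^7 = -512.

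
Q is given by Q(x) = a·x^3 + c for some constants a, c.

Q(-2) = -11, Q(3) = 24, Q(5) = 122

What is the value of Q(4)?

61

From Q(-2) = -11 and Q(3) = 24: -8a + c = -11 and 27a + c = 24.
Subtracting: 35a = 35, so a = 1; then c = -11 − 1·(-8) = -3.
So Q(x) = 1x³ − 3, and Q(4) = 61.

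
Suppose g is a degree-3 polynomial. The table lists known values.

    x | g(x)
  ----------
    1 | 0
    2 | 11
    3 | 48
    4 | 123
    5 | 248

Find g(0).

3

Write g(x) = ax³ + bx² + cx + d; the 5 given values yield a linear system in the 4 coefficients.
Solving, g(x) = 2x³ + x² - 6x + 3.
Then g(0) = 3.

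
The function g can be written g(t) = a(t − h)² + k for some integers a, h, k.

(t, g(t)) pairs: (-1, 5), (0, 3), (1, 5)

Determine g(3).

First differences -2, 2; second difference 4 = 2a, so a = 2.
Expanding, the t-coefficient is −2ah = -4h; matching it to the data gives h = 0, and then k = 3.
So g(t) = 2(t + 0)² + 3.
g(3) = 2·3² + 3 = 21.

21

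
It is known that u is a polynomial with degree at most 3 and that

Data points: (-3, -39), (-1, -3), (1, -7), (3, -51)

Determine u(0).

Write u(k) = ak³ + bk² + ck + d; the 4 given values yield a linear system in the 4 coefficients.
Solving, the leading coefficient vanishes, and u(k) = -5k² - 2k.
Then u(0) = 0.

0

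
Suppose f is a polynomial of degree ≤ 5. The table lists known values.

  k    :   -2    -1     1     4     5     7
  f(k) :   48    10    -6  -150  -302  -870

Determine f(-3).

Write f(k) = ak^5 + bk^4 + ck³ + dk² + ek + p; the 6 given values yield a linear system in the 6 coefficients.
Solving, the top 2 coefficients vanish, and f(k) = -3k³ + 4k² - 5k - 2.
Then f(-3) = 130.

130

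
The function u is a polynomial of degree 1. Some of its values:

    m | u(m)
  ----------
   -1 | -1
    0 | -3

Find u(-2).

1

Write u(m) = am + b; the 2 given values yield a linear system in the 2 coefficients.
Solving, u(m) = -2m - 3.
Then u(-2) = 1.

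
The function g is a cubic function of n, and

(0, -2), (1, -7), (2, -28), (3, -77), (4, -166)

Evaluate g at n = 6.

First differences: -5, -21, -49, -89. Second differences: -16, -28, -40. Third differences: -12, -12.
Level-3 differences are constant, so g has degree 3.
Fitting a degree-3 polynomial gives g(n) = -2n³ - 2n² - n - 2.
Then g(6) = -512.

-512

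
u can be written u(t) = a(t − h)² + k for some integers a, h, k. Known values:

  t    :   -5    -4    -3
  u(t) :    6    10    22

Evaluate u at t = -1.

70

First differences 4, 12; second difference 8 = 2a, so a = 4.
Expanding, the t-coefficient is −2ah = -8h; matching it to the data gives h = -5, and then k = 6.
So u(t) = 4(t + 5)² + 6.
u(-1) = 4·4² + 6 = 70.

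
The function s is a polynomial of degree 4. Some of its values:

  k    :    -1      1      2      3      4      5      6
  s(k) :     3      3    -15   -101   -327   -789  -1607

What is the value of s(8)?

-4911

Write s(k) = ak^4 + bk³ + ck² + dk + e; the 7 given values yield a linear system in the 5 coefficients.
Solving, s(k) = -k^4 - 2k³ + 3k² + 2k + 1.
Then s(8) = -4911.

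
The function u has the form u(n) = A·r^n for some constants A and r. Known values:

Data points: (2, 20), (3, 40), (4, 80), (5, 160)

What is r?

Consecutive ratio: 40/20 = 2, and 80/40 = 2, so r = 2.
Then A·2^2 = 20 gives A = 5, and u(n) = 5·2^n.

2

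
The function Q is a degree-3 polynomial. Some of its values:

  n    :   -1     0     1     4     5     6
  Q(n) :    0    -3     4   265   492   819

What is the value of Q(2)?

Write Q(n) = an³ + bn² + cn + d; the 6 given values yield a linear system in the 4 coefficients.
Solving, Q(n) = 3n³ + 5n² - n - 3.
Then Q(2) = 39.

39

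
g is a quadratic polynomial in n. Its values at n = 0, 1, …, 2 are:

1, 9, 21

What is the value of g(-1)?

-3

Write g(n) = an² + bn + c; the 3 given values yield a linear system in the 3 coefficients.
Solving, g(n) = 2n² + 6n + 1.
Then g(-1) = -3.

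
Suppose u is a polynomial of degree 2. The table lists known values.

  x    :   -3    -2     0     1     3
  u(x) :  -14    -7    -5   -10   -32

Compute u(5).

-70

Write u(x) = ax² + bx + c; the 5 given values yield a linear system in the 3 coefficients.
Solving, u(x) = -2x² - 3x - 5.
Then u(5) = -70.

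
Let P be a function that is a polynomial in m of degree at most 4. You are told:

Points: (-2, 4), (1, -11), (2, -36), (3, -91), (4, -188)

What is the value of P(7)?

-851

Write P(m) = am^4 + bm³ + cm² + dm + e; the 5 given values yield a linear system in the 5 coefficients.
Solving, the leading coefficient vanishes, and P(m) = -2m³ - 3m² - 2m - 4.
Then P(7) = -851.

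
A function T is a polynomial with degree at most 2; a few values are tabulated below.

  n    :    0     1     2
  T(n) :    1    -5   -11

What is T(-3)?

19

First differences: -6, -6.
Level-1 differences are constant, so T has degree 1.
Fitting a degree-1 polynomial gives T(n) = -6n + 1.
Then T(-3) = 19.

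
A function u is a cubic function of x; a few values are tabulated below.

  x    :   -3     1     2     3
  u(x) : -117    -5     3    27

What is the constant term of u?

Write u(x) = ax³ + bx² + cx + d; the 4 given values yield a linear system in the 4 coefficients.
Solving, u(x) = 2x³ - 4x² + 6x - 9.
The constant term is u(0) = -9.

-9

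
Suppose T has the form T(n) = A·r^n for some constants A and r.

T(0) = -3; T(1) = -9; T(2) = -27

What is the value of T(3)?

Consecutive ratio: -9/(-3) = 3, and -27/(-9) = 3, so r = 3.
Then A·3^0 = -3 gives A = -3, and T(n) = -3·3^n.
T(3) = -3·3^3 = -81.

-81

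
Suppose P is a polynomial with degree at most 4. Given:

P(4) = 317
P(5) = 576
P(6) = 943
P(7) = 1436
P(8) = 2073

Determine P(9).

2872

First differences: 259, 367, 493, 637. Second differences: 108, 126, 144. Third differences: 18, 18.
Level-3 differences are constant, so P has degree 3.
Fitting a degree-3 polynomial gives P(n) = 3n³ + 9n² - 5n + 1.
Then P(9) = 2872.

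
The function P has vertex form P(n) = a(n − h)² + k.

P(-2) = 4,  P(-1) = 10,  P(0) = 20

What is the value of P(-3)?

First differences 6, 10; second difference 4 = 2a, so a = 2.
Expanding, the n-coefficient is −2ah = -4h; matching it to the data gives h = -3, and then k = 2.
So P(n) = 2(n + 3)² + 2.
P(-3) = 2·0² + 2 = 2.

2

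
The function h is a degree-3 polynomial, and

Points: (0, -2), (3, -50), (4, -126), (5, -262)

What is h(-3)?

154

Write h(m) = am³ + bm² + cm + d; the 4 given values yield a linear system in the 4 coefficients.
Solving, h(m) = -3m³ + 6m² - 7m - 2.
Then h(-3) = 154.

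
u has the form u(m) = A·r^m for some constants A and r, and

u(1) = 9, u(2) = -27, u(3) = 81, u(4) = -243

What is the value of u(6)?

-2187

Consecutive ratio: -27/9 = -3, and 81/(-27) = -3, so r = -3.
Then A·(-3)^1 = 9 gives A = -3, and u(m) = -3·(-3)^m.
u(6) = -3·(-3)^6 = -2187.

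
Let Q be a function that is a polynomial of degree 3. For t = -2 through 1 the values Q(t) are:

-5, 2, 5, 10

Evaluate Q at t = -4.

-55

Write Q(t) = at³ + bt² + ct + d; the 4 given values yield a linear system in the 4 coefficients.
Solving, Q(t) = t³ + t² + 3t + 5.
Then Q(-4) = -55.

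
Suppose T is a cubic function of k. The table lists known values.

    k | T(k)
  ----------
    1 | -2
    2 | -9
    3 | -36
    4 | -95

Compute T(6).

-357

Write T(k) = ak³ + bk² + ck + d; the 4 given values yield a linear system in the 4 coefficients.
Solving, T(k) = -2k³ + 2k² + k - 3.
Then T(6) = -357.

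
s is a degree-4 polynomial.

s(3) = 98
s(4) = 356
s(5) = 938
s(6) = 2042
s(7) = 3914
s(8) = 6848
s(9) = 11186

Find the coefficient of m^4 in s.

First differences: 258, 582, 1104, 1872, 2934, 4338. Second differences: 324, 522, 768, 1062, 1404. Third differences: 198, 246, 294, 342. Fourth differences: 48, 48, 48.
Level-4 differences are constant, so s has degree 4.
Fitting a degree-4 polynomial gives s(m) = 2m^4 - 3m³ + 4m² - 9m + 8.
The coefficient of m^4 is 2.

2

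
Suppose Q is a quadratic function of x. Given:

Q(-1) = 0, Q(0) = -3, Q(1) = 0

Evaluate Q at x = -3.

Write Q(x) = ax² + bx + c; the 3 given values yield a linear system in the 3 coefficients.
Solving, Q(x) = 3x² - 3.
Then Q(-3) = 24.

24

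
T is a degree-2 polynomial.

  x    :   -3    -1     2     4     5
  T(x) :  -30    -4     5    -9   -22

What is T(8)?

Write T(x) = ax² + bx + c; the 5 given values yield a linear system in the 3 coefficients.
Solving, T(x) = -2x² + 5x + 3.
Then T(8) = -85.

-85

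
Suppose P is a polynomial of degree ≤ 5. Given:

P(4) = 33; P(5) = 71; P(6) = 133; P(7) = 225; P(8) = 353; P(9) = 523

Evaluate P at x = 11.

First differences: 38, 62, 92, 128, 170. Second differences: 24, 30, 36, 42. Third differences: 6, 6, 6.
Level-3 differences are constant, so P has degree 3.
Fitting a degree-3 polynomial gives P(x) = x³ - 3x² + 4x + 1.
Then P(11) = 1013.

1013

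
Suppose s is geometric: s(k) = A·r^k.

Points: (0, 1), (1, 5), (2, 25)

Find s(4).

625

Consecutive ratio: 5/1 = 5, and 25/5 = 5, so r = 5.
Then A·5^0 = 1 gives A = 1, and s(k) = 1·5^k.
s(4) = 1·5^4 = 625.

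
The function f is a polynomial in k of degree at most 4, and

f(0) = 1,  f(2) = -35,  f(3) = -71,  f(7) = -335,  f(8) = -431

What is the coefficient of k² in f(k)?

-6

Write f(k) = ak^4 + bk³ + ck² + dk + e; the 5 given values yield a linear system in the 5 coefficients.
Solving, the top 2 coefficients vanish, and f(k) = -6k² - 6k + 1.
The coefficient of k² is -6.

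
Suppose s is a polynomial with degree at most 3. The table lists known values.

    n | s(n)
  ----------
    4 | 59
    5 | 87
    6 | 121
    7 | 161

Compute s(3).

37

Write s(n) = an³ + bn² + cn + d; the 4 given values yield a linear system in the 4 coefficients.
Solving, the leading coefficient vanishes, and s(n) = 3n² + n + 7.
Then s(3) = 37.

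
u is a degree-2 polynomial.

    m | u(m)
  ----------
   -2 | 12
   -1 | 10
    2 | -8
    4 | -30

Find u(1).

Write u(m) = am² + bm + c; the 4 given values yield a linear system in the 3 coefficients.
Solving, u(m) = -m² - 5m + 6.
Then u(1) = 0.

0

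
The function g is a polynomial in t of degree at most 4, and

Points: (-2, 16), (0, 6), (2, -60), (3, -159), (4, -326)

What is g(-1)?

9

Write g(t) = at^4 + bt³ + ct² + dt + e; the 5 given values yield a linear system in the 5 coefficients.
Solving, the leading coefficient vanishes, and g(t) = -3t³ - 7t² - 7t + 6.
Then g(-1) = 9.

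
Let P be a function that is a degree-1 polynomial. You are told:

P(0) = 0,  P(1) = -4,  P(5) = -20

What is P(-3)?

Write P(k) = ak + b; the 3 given values yield a linear system in the 2 coefficients.
Solving, P(k) = -4k.
Then P(-3) = 12.

12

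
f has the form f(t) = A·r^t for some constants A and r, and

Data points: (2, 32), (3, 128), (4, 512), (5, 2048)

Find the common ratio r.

4

Consecutive ratio: 128/32 = 4, and 512/128 = 4, so r = 4.
Then A·4^2 = 32 gives A = 2, and f(t) = 2·4^t.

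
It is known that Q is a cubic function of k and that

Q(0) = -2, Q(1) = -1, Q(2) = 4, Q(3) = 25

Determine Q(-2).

-40

Write Q(k) = ak³ + bk² + ck + d; the 4 given values yield a linear system in the 4 coefficients.
Solving, Q(k) = 2k³ - 4k² + 3k - 2.
Then Q(-2) = -40.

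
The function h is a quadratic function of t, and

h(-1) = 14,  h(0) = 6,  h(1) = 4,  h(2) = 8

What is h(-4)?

First differences: -8, -2, 4. Second differences: 6, 6.
Level-2 differences are constant, so h has degree 2.
Fitting a degree-2 polynomial gives h(t) = 3t² - 5t + 6.
Then h(-4) = 74.

74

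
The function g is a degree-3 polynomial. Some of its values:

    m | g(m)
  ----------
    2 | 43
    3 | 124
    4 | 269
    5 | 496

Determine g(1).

8

Write g(m) = am³ + bm² + cm + d; the 4 given values yield a linear system in the 4 coefficients.
Solving, g(m) = 3m³ + 5m² - m + 1.
Then g(1) = 8.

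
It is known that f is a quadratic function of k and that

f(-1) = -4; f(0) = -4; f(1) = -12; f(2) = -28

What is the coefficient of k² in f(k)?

-4

First differences: 0, -8, -16. Second differences: -8, -8.
Level-2 differences are constant, so f has degree 2.
Fitting a degree-2 polynomial gives f(k) = -4k² - 4k - 4.
The coefficient of k² is -4.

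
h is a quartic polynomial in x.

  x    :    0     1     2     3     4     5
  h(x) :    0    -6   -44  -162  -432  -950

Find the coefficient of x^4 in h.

-1

Write h(x) = ax^4 + bx³ + cx² + dx + e; the 6 given values yield a linear system in the 5 coefficients.
Solving, h(x) = -x^4 - 2x³ - 3x².
The coefficient of x^4 is -1.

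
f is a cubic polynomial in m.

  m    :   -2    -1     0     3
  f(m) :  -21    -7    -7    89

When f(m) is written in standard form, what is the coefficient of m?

-1

Write f(m) = am³ + bm² + cm + d; the 4 given values yield a linear system in the 4 coefficients.
Solving, f(m) = 3m³ + 2m² - m - 7.
The coefficient of m is -1.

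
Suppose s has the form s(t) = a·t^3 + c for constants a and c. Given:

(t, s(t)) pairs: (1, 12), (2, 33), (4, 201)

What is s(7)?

1038

From s(1) = 12 and s(2) = 33: 1a + c = 12 and 8a + c = 33.
Subtracting: 7a = 21, so a = 3; then c = 12 − 3·1 = 9.
So s(t) = 3t³ + 9, and s(7) = 1038.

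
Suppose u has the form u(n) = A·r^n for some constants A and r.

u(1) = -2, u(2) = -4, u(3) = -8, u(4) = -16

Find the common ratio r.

2

Consecutive ratio: -4/(-2) = 2, and -8/(-4) = 2, so r = 2.
Then A·2^1 = -2 gives A = -1, and u(n) = -1·2^n.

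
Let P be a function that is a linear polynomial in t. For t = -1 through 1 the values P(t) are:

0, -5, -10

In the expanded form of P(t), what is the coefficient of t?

Write P(t) = at + b; the 3 given values yield a linear system in the 2 coefficients.
Solving, P(t) = -5t - 5.
The coefficient of t is -5.

-5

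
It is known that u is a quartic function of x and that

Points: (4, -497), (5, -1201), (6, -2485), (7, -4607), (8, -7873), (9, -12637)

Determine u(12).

First differences: -704, -1284, -2122, -3266, -4764. Second differences: -580, -838, -1144, -1498. Third differences: -258, -306, -354. Fourth differences: -48, -48.
Level-4 differences are constant, so u has degree 4.
Fitting a degree-4 polynomial gives u(x) = -2x^4 + x³ - 3x² - 1.
Then u(12) = -40177.

-40177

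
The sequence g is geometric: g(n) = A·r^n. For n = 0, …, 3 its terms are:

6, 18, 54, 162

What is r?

3

Consecutive ratio: 18/6 = 3, and 54/18 = 3, so r = 3.
Then A·3^0 = 6 gives A = 6, and g(n) = 6·3^n.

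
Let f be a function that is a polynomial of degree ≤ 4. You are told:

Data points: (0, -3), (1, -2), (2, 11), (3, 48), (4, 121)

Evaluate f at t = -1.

First differences: 1, 13, 37, 73. Second differences: 12, 24, 36. Third differences: 12, 12.
Level-3 differences are constant, so f has degree 3.
Fitting a degree-3 polynomial gives f(t) = 2t³ - t - 3.
Then f(-1) = -4.

-4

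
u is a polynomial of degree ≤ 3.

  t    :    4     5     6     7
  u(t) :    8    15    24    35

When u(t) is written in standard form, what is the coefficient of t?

First differences: 7, 9, 11. Second differences: 2, 2.
Level-2 differences are constant, so u has degree 2.
Fitting a degree-2 polynomial gives u(t) = t² - 2t.
The coefficient of t is -2.

-2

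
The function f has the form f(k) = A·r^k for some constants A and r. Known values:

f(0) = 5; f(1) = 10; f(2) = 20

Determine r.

Consecutive ratio: 10/5 = 2, and 20/10 = 2, so r = 2.
Then A·2^0 = 5 gives A = 5, and f(k) = 5·2^k.

2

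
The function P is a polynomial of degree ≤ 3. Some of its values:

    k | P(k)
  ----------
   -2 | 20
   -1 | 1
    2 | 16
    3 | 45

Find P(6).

Write P(k) = ak³ + bk² + ck + d; the 4 given values yield a linear system in the 4 coefficients.
Solving, the leading coefficient vanishes, and P(k) = 6k² - k - 6.
Then P(6) = 204.

204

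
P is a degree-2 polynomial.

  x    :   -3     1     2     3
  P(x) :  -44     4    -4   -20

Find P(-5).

Write P(x) = ax² + bx + c; the 4 given values yield a linear system in the 3 coefficients.
Solving, P(x) = -4x² + 4x + 4.
Then P(-5) = -116.

-116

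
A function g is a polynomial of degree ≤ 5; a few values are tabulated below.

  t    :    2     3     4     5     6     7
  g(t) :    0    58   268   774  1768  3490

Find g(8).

6228

First differences: 58, 210, 506, 994, 1722. Second differences: 152, 296, 488, 728. Third differences: 144, 192, 240. Fourth differences: 48, 48.
Level-4 differences are constant, so g has degree 4.
Extending the table by one column gives the next first difference 2738, so g(8) = 3490 + 2738 = 6228.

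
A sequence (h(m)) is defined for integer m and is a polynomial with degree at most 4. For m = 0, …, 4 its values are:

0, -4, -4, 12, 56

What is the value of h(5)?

140

First differences: -4, 0, 16, 44. Second differences: 4, 16, 28. Third differences: 12, 12.
Level-3 differences are constant, so h has degree 3.
Fitting a degree-3 polynomial gives h(m) = 2m³ - 4m² - 2m.
Then h(5) = 140.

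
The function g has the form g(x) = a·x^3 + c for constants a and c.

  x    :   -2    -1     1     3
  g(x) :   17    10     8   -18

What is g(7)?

-334

From g(-2) = 17 and g(-1) = 10: -8a + c = 17 and -1a + c = 10.
Subtracting: 7a = -7, so a = -1; then c = 17 − (-1)·(-8) = 9.
So g(x) = -1x³ + 9, and g(7) = -334.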